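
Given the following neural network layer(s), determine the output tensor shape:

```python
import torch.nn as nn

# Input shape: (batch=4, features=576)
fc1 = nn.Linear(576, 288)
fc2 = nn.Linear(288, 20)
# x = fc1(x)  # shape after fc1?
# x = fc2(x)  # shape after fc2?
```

Input: (4, 576) -> after fc1: (4, 288) -> Output: (4, 20)

Answer: (4, 20)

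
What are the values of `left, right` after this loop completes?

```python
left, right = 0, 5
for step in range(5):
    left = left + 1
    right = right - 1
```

left goes 0→5, right goes 5→0
`left, right` takes the values: (0, 5) → (1, 5) → (1, 4) → (2, 4) → (2, 3) → (3, 3) → (3, 2) → (4, 2) → (4, 1) → (5, 1) → (5, 0)

Answer: 5, 0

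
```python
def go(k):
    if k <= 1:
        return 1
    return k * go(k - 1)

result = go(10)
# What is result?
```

go(10) = 10 * 9 * 8 * 7 * 6 * 5 * 4 * 3 * 2 * 1 = 3628800

Answer: 3628800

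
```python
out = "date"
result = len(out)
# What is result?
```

Trace:
`out = "date"` → out = 'date'
`result = len(out)` → result = 4
So result = 4

Answer: 4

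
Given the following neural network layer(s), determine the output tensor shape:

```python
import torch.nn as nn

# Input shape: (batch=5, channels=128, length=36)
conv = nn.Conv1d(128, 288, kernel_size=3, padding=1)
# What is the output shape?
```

Input: (5, 128, 36) -> Output: (5, 288, 36)

Answer: (5, 288, 36)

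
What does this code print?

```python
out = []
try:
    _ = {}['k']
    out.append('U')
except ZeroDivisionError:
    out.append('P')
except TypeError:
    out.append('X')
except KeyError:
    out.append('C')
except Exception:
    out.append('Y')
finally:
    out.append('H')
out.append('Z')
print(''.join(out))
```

Execution trace: 'C' (except KeyError) → 'H' (finally) → 'Z' (after the try/except). Output: CHZ

Answer: CHZ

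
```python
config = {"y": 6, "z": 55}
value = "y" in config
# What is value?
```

Trace:
`config = {"y": 6, "z": 55}` → config = {'y': 6, 'z': 55}
`value = "y" in config` → value = True
So value = True

Answer: True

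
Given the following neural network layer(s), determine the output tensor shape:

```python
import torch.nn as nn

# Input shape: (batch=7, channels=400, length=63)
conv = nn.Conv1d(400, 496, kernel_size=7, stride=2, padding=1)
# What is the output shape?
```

Input: (7, 400, 63) -> Output: (7, 496, 30)

Answer: (7, 496, 30)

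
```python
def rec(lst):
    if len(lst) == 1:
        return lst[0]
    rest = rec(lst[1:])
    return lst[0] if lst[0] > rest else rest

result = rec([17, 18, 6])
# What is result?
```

Recursive max over [17, 18, 6] = 18

Answer: 18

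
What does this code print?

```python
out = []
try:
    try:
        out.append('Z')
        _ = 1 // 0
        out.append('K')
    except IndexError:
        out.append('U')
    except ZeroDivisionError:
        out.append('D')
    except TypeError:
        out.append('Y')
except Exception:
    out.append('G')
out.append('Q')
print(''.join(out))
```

Execution trace: 'Z' (inner try body) → 'D' (inner except ZeroDivisionError) → 'Q' (after the try/except). Output: ZDQ

Answer: ZDQ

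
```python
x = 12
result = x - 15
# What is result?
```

Trace:
`x = 12` → x = 12
`result = x - 15` → result = -3
So result = -3

Answer: -3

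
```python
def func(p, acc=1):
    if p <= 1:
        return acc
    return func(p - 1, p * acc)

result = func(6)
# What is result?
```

Accumulator trace (n, acc): (6, 1) -> (5, 6) -> (4, 30) -> (3, 120) -> (2, 360) -> (1, 720) -> return 720

Answer: 720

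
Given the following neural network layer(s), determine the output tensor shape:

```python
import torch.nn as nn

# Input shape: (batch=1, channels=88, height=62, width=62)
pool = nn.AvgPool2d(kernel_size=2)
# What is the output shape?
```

Input: (1, 88, 62, 62) -> Output: (1, 88, 31, 31)

Answer: (1, 88, 31, 31)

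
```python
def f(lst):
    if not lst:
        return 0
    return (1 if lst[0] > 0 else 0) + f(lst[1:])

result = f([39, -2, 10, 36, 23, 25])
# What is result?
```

Count of positive elements in [39, -2, 10, 36, 23, 25] = 5

Answer: 5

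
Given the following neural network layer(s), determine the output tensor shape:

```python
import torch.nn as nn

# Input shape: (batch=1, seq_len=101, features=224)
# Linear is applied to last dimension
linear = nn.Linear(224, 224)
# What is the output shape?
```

Input: (1, 101, 224) -> Output: (1, 101, 224)

Answer: (1, 101, 224)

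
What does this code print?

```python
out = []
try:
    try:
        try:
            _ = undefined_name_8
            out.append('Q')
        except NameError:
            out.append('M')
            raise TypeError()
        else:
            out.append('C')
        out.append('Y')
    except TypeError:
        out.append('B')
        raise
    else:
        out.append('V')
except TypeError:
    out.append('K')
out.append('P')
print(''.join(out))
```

Execution trace: 'M' (inner except NameError) → 'B' (except TypeError) → 'K' (outer except TypeError) → 'P' (after the try/except). Output: MBKP

Answer: MBKP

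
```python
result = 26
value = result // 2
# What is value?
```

Trace:
`result = 26` → result = 26
`value = result // 2` → value = 13
So value = 13

Answer: 13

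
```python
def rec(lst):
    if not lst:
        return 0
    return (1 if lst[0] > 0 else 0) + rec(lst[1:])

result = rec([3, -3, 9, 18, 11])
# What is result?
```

Count of positive elements in [3, -3, 9, 18, 11] = 4

Answer: 4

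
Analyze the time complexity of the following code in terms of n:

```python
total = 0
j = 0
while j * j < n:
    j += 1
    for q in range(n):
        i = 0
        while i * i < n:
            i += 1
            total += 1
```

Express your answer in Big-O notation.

Each loop level contributes: √n × n × √n. Multiplying the contributions gives O(n^2).

Answer: O(n^2)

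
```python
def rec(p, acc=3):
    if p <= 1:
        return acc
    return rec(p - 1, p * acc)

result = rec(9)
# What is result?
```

Accumulator trace (n, acc): (9, 3) -> (8, 27) -> (7, 216) -> (6, 1512) -> (5, 9072) -> (4, 45360) -> (3, 181440) -> (2, 544320) -> (1, 1088640) -> return 1088640

Answer: 1088640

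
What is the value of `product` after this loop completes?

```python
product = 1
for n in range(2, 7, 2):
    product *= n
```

Product of even numbers 2 to 6
`product` takes the values: 1 → 2 → 8 → 48

Answer: 48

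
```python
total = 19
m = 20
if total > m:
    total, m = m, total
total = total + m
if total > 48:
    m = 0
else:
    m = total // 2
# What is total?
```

Trace:
`total = 19` → total = 19
`m = 20` → m = 20
`if total > m: ...` → total > m is False → no variable changes
`total = total + m` → total = 39
`if total > 48: ...` → total > 48 is False, take else branch → m = 19
So total = 39

Answer: 39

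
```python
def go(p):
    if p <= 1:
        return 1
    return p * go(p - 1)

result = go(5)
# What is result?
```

go(5) = 5 * 4 * 3 * 2 * 1 = 120

Answer: 120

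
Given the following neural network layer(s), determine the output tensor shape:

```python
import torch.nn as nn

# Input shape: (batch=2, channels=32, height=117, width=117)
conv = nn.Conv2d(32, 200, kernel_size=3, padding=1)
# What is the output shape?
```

Input: (2, 32, 117, 117) -> Output: (2, 200, 117, 117)

Answer: (2, 200, 117, 117)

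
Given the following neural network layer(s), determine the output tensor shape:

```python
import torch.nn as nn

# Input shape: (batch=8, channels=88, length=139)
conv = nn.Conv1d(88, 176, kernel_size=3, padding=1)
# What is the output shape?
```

Input: (8, 88, 139) -> Output: (8, 176, 139)

Answer: (8, 176, 139)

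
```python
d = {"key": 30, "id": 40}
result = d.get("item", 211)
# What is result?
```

Trace:
`d = {"key": 30, "id": 40}` → d = {'key': 30, 'id': 40}
`result = d.get("item", 211)` → result = 211
So result = 211

Answer: 211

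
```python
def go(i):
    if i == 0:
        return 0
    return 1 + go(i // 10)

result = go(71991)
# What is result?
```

Count of digits of 71991: 5

Answer: 5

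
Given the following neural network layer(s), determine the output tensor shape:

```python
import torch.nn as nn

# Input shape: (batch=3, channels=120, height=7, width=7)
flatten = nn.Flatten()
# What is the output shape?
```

Input: (3, 120, 7, 7) -> Output: (3, 5880)

Answer: (3, 5880)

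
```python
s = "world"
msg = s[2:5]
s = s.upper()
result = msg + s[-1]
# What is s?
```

Trace:
`s = "world"` → s = 'world'
`msg = s[2:5]` → msg = 'rld'
`s = s.upper()` → s = 'WORLD'
`result = msg + s[-1]` → result = 'rldD'
So s = 'WORLD'

Answer: 'WORLD'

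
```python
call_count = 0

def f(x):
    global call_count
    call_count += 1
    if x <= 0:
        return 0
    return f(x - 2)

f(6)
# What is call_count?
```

Linear recursion stepping by 2: 4 calls from x=6 down to ≤0.

Answer: 4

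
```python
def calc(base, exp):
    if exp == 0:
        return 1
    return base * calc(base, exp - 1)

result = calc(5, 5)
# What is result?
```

calc(5, 5) = 5 * 5 * 5 * 5 * 5 = 3125

Answer: 3125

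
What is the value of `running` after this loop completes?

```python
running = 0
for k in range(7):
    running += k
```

Sum of 0 to 6 = 21
`running` takes the values: 0 → 1 → 3 → 6 → 10 → 15 → 21

Answer: 21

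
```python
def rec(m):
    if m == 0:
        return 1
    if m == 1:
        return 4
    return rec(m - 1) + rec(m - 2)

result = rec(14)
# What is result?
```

Build up from base cases: rec(0)=1, rec(1)=4, rec(2)=5, rec(3)=9, rec(4)=14, rec(5)=23, rec(6)=37, ..., rec(14)=1741

Answer: 1741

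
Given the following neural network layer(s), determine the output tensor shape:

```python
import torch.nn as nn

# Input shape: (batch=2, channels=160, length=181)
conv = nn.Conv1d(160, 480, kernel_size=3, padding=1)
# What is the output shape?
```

Input: (2, 160, 181) -> Output: (2, 480, 181)

Answer: (2, 480, 181)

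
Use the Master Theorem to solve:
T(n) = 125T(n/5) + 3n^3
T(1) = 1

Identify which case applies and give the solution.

a=125, b=5, f(n)=3n^3. log_5(125) = 3. Since c=3 = 3, Case 2 applies: T(n) = Θ(n^log_b(a) · log n) = O(n^3 log n).

Answer: O(n^3 log n) - Case 2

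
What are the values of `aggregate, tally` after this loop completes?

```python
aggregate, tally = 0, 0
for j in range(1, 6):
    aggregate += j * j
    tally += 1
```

Sum of squares and count
`aggregate, tally` takes the values: (0, 0) → (1, 0) → (1, 1) → (5, 1) → (5, 2) → (14, 2) → (14, 3) → (30, 3) → (30, 4) → (55, 4) → (55, 5)

Answer: 55, 5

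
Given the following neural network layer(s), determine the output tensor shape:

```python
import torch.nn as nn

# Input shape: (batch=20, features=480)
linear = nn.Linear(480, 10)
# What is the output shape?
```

Input: (20, 480) -> Output: (20, 10)

Answer: (20, 10)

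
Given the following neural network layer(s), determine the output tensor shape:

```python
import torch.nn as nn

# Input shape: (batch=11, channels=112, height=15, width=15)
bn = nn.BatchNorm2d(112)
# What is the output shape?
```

Input: (11, 112, 15, 15) -> Output: (11, 112, 15, 15)

Answer: (11, 112, 15, 15)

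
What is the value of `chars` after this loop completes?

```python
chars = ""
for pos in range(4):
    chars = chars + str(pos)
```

Concatenate digits 0 to 3
`chars` takes the values: "" → "0" → "01" → "012" → "0123"

Answer: "0123"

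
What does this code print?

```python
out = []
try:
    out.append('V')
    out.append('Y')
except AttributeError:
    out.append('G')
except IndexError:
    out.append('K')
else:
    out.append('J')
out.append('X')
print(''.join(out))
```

Execution trace: 'V' (try body) → 'Y' (try body, no exception) → 'J' (else) → 'X' (after the try/except). Output: VYJX

Answer: VYJX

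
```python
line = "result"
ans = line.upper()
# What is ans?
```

Trace:
`line = "result"` → line = 'result'
`ans = line.upper()` → ans = 'RESULT'
So ans = 'RESULT'

Answer: 'RESULT'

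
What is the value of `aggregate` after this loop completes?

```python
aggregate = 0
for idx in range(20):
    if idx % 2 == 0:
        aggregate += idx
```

Sum of even numbers 0 to 19
`aggregate` takes the values: 0 → 2 → 6 → 12 → 20 → 30 → 42 → 56 → 72 → 90

Answer: 90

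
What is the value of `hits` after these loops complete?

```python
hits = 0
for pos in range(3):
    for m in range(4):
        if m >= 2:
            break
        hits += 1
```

Inner breaks at 2, outer runs 3 times
`hits` takes the values: 0 → 1 → 2 → 3 → 4 → 5 → 6

Answer: 6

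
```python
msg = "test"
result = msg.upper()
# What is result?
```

Trace:
`msg = "test"` → msg = 'test'
`result = msg.upper()` → result = 'TEST'
So result = 'TEST'

Answer: 'TEST'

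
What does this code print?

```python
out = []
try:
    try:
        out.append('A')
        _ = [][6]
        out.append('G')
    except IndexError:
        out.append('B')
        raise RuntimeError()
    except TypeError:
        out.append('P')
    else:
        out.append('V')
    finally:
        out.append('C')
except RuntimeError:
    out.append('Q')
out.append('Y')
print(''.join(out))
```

Execution trace: 'A' (inner try body) → 'B' (inner except IndexError) → 'C' (inner finally) → 'Q' (outer except RuntimeError) → 'Y' (after the try/except). Output: ABCQY

Answer: ABCQY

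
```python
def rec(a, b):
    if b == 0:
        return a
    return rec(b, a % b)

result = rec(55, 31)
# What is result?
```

rec(55, 31) -> rec(31, 24) -> rec(24, 7) -> rec(7, 3) -> rec(3, 1) -> rec(1, 0) -> 1

Answer: 1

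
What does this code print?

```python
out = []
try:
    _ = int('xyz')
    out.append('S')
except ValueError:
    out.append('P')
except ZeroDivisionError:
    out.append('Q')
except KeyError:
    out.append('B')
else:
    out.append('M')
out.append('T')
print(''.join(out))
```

Execution trace: 'P' (except ValueError) → 'T' (after the try/except). Output: PT

Answer: PT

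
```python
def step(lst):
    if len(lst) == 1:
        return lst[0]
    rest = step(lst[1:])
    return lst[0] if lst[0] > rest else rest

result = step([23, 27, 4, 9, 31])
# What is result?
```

Recursive max over [23, 27, 4, 9, 31] = 31

Answer: 31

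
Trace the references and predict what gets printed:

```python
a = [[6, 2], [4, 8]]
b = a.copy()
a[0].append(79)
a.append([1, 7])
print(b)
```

Key concept: shallow copy with nested lists.
Step by step:
`a = [[6, 2], [4, 8]]` → a = [[6, 2], [4, 8]]
`b = a.copy()` → b = [[6, 2], [4, 8]]
`a[0].append(79)` → a = [[6, 2, 79], [4, 8]]; b = [[6, 2, 79], [4, 8]]
`a.append([1, 7])` → a = [[6, 2, 79], [4, 8], [1, 7]]
`print(b)` → prints [[6, 2, 79], [4, 8]]

Answer: [[6, 2, 79], [4, 8]]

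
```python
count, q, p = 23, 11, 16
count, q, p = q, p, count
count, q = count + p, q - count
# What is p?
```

Trace:
`count, q, p = 23, 11, 16` → count = 23; q = 11; p = 16
`count, q, p = q, p, count` → count = 11; q = 16; p = 23
`count, q = count + p, q - count` → count = 34; q = 5
So p = 23

Answer: 23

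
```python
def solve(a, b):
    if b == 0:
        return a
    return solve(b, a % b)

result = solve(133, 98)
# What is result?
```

solve(133, 98) -> solve(98, 35) -> solve(35, 28) -> solve(28, 7) -> solve(7, 0) -> 7

Answer: 7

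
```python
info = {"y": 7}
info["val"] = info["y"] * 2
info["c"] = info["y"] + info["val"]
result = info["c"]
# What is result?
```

Trace:
`info = {"y": 7}` → info = {'y': 7}
`info["val"] = info["y"] * 2` → info = {'y': 7, 'val': 14}
`info["c"] = info["y"] + info["val"]` → info = {'y': 7, 'val': 14, 'c': 21}
`result = info["c"]` → result = 21
So result = 21

Answer: 21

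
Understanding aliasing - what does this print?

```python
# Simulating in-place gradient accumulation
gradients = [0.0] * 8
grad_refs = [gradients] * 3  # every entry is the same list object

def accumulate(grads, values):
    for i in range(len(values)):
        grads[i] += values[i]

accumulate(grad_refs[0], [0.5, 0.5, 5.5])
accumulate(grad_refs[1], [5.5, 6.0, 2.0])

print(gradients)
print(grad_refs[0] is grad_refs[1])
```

Key concept: gradient accumulation aliasing.
Step by step:
`gradients = [0.0] * 8` → gradients = [0.0, 0.0, 0.0, 0.0, 0.0, 0.0, 0.0, 0.0]
`grad_refs = [gradients] * 3` → grad_refs = [[0.0, 0.0, 0.0, 0.0, 0.0, 0.0, 0.0, 0.0], [0.0, 0.0, 0.0, 0.0, 0.0, 0.0, 0.0, 0.0], [0.0, 0.0, 0.0, 0.0, 0.0, 0.0, 0.0, 0.0]]
`accumulate(grad_refs[0], [0.5, 0.5, 5.5])` → gradients = [0.5, 0.5, 5.5, 0.0, 0.0, 0.0, 0.0, 0.0]; grad_refs = [[0.5, 0.5, 5.5, 0.0, 0.0, 0.0, 0.0, 0.0], [0.5, 0.5, 5.5, 0.0, 0.0, 0.0, 0.0, 0.0], [0.5, 0.5, 5.5, 0.0, 0.0, 0.0, 0.0, 0.0]]
`accumulate(grad_refs[1], [5.5, 6.0, 2.0])` → gradients = [6.0, 6.5, 7.5, 0.0, 0.0, 0.0, 0.0, 0.0]; grad_refs = [[6.0, 6.5, 7.5, 0.0, 0.0, 0.0, 0.0, 0.0], [6.0, 6.5, 7.5, 0.0, 0.0, 0.0, 0.0, 0.0], [6.0, 6.5, 7.5, 0.0, 0.0, 0.0, 0.0, 0.0]]
`print(gradients)` → prints [6.0, 6.5, 7.5, 0.0, 0.0, 0.0, 0.0, 0.0]
`print(grad_refs[0] is grad_refs[1])` → prints True

Answer:
[6.0, 6.5, 7.5, 0.0, 0.0, 0.0, 0.0, 0.0]
True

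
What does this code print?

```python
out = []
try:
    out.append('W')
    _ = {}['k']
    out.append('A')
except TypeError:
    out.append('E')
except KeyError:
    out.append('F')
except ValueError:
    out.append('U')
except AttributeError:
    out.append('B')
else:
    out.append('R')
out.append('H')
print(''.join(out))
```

Execution trace: 'W' (try body) → 'F' (except KeyError) → 'H' (after the try/except). Output: WFH

Answer: WFH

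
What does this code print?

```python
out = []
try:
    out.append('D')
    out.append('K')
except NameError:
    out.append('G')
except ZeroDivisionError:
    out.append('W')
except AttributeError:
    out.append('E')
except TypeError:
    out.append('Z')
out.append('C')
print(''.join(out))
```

Execution trace: 'D' (try body) → 'K' (try body, no exception) → 'C' (after the try/except). Output: DKC

Answer: DKC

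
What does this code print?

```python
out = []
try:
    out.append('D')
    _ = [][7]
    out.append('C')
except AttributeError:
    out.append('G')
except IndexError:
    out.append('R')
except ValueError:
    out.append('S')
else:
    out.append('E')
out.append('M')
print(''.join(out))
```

Execution trace: 'D' (try body) → 'R' (except IndexError) → 'M' (after the try/except). Output: DRM

Answer: DRM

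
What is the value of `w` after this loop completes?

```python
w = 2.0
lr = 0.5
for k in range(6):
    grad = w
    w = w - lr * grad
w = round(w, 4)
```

Gradient descent: w = 2.0 * (1 - 0.5)^6
`w` takes the values: 2.0 → 1.0 → 0.5 → 0.25 → 0.125 → 0.0625 → 0.03125 → 0.0312

Answer: 0.0312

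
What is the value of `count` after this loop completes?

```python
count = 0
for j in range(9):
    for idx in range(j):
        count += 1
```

Triangle number: 0+1+2+...+8
`count` takes the values: 0 → 1 → 2 → 3 → 4 → 5 → 6 → 7 → 8 → 9 → 10 → 11 → 12 → 13 → 14 → 15 → 16 → 17 → 18 → 19 → 20 → 21 → 22 → 23 → 24 → 25 → 26 → 27 → 28 → 29 → 30 → 31 → 32 → 33 → 34 → 35 → 36

Answer: 36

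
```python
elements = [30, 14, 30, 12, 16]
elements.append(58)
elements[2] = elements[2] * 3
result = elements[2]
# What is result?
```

Trace:
`elements = [30, 14, 30, 12, 16]` → elements = [30, 14, 30, 12, 16]
`elements.append(58)` → elements = [30, 14, 30, 12, 16, 58]
`elements[2] = elements[2] * 3` → elements = [30, 14, 90, 12, 16, 58]
`result = elements[2]` → result = 90
So result = 90

Answer: 90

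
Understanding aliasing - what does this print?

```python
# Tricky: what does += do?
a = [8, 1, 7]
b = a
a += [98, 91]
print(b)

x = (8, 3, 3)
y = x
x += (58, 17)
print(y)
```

Key concept: += behavior differs for mutable vs immutable.
Step by step:
`a = [8, 1, 7]` → a = [8, 1, 7]
`b = a` → b = [8, 1, 7] (same object as a)
`a += [98, 91]` → a = [8, 1, 7, 98, 91] (same object as b); b = [8, 1, 7, 98, 91] (same object as a)
`print(b)` → prints [8, 1, 7, 98, 91]
`x = (8, 3, 3)` → x = (8, 3, 3)
`y = x` → y = (8, 3, 3)
`x += (58, 17)` → x = (8, 3, 3, 58, 17)
`print(y)` → prints (8, 3, 3)

Answer:
[8, 1, 7, 98, 91]
(8, 3, 3)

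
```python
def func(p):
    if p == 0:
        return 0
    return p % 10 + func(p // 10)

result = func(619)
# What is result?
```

Sum of digits of 619: 9 + 1 + 6 = 16

Answer: 16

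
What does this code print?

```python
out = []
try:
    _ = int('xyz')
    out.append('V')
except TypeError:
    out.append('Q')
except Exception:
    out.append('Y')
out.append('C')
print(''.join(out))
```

Execution trace: 'Y' (except Exception) → 'C' (after the try/except). Output: YC

Answer: YC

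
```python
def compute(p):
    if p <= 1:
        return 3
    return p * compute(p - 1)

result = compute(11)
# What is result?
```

compute(11) = 11 * 10 * 9 * 8 * 7 * 6 * 5 * 4 * 3 * 2 * 3 = 119750400

Answer: 119750400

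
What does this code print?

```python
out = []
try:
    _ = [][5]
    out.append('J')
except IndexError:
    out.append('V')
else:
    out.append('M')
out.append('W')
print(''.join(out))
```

Execution trace: 'V' (except IndexError) → 'W' (after the try/except). Output: VW

Answer: VW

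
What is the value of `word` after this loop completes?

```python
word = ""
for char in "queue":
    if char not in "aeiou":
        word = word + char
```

Remove vowels from 'queue'
`word` takes the values: "" → "q"

Answer: "q"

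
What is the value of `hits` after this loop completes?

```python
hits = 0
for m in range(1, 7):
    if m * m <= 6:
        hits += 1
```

Count numbers where m² ≤ 6
`hits` takes the values: 0 → 1 → 2

Answer: 2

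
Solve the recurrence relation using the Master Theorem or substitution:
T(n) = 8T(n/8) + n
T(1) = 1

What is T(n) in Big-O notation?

By Master Theorem: a=8, b=8, f(n)=n. Since log_8(8) = 1 and f(n) = Θ(n^1), Case 2 applies. T(n) = O(n log n).

Answer: O(n log n)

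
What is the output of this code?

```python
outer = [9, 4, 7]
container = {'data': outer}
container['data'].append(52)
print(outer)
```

Key concept: dict holds reference to list.
Step by step:
`outer = [9, 4, 7]` → outer = [9, 4, 7]
`container = {'data': outer}` → container = {'data': [9, 4, 7]}
`container['data'].append(52)` → outer = [9, 4, 7, 52]; container = {'data': [9, 4, 7, 52]}
`print(outer)` → prints [9, 4, 7, 52]

Answer: [9, 4, 7, 52]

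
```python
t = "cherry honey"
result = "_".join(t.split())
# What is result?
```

Trace:
`t = "cherry honey"` → t = 'cherry honey'
`result = "_".join(t.split())` → result = 'cherry_honey'
So result = 'cherry_honey'

Answer: 'cherry_honey'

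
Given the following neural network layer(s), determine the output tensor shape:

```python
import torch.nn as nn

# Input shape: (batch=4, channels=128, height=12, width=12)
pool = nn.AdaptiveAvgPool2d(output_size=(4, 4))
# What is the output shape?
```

Input: (4, 128, 12, 12) -> Output: (4, 128, 4, 4)

Answer: (4, 128, 4, 4)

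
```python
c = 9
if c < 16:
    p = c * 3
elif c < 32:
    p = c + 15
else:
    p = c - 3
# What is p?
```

Trace:
`c = 9` → c = 9
`if c < 16: ...` → c < 16 is True → p = 27
So p = 27

Answer: 27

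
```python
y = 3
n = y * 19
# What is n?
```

Trace:
`y = 3` → y = 3
`n = y * 19` → n = 57
So n = 57

Answer: 57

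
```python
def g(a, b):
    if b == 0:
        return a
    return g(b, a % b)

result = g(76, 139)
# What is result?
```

g(76, 139) -> g(139, 76) -> g(76, 63) -> g(63, 13) -> g(13, 11) -> g(11, 2) -> g(2, 1) -> g(1, 0) -> 1

Answer: 1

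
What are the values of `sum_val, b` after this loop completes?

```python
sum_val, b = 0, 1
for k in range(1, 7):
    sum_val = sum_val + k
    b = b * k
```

Sum and factorial of 1 to 6
`sum_val, b` takes the values: (0, 1) → (1, 1) → (3, 1) → (3, 2) → (6, 2) → (6, 6) → (10, 6) → (10, 24) → (15, 24) → (15, 120) → (21, 120) → (21, 720)

Answer: 21, 720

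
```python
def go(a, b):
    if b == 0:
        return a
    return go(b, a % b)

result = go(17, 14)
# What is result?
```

go(17, 14) -> go(14, 3) -> go(3, 2) -> go(2, 1) -> go(1, 0) -> 1

Answer: 1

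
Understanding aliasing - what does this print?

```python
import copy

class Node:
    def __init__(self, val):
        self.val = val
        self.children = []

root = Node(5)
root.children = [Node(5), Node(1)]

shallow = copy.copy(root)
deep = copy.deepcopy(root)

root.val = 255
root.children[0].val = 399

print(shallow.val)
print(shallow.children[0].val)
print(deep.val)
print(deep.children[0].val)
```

Key concept: deep copy with custom objects.
Step by step:
`root = Node(5)` → root = Node(val=5, children=[])
`root.children = [Node(5), Node(1)]` → root = Node(val=5, children=[Node(val=5, children=[]), Node(val=1, children=[])])
`shallow = copy.copy(root)` → shallow = Node(val=5, children=[Node(val=5, children=[]), Node(val=1, children=[])])
`deep = copy.deepcopy(root)` → deep = Node(val=5, children=[Node(val=5, children=[]), Node(val=1, children=[])])
`root.val = 255` → root = Node(val=255, children=[Node(val=5, children=[]), Node(val=1, children=[])])
`root.children[0].val = 399` → root = Node(val=255, children=[Node(val=399, children=[]), Node(val=1, children=[])]); shallow = Node(val=5, children=[Node(val=399, children=[]), Node(val=1, children=[])])
`print(shallow.val)` → prints 5
`print(shallow.children[0].val)` → prints 399
`print(deep.val)` → prints 5
`print(deep.children[0].val)` → prints 5

Answer:
5
399
5
5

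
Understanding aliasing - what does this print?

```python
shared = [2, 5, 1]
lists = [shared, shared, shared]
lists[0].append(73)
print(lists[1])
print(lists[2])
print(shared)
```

Key concept: list of same reference.
Step by step:
`shared = [2, 5, 1]` → shared = [2, 5, 1]
`lists = [shared, shared, shared]` → lists = [[2, 5, 1], [2, 5, 1], [2, 5, 1]]
`lists[0].append(73)` → shared = [2, 5, 1, 73]; lists = [[2, 5, 1, 73], [2, 5, 1, 73], [2, 5, 1, 73]]
`print(lists[1])` → prints [2, 5, 1, 73]
`print(lists[2])` → prints [2, 5, 1, 73]
`print(shared)` → prints [2, 5, 1, 73]

Answer:
[2, 5, 1, 73]
[2, 5, 1, 73]
[2, 5, 1, 73]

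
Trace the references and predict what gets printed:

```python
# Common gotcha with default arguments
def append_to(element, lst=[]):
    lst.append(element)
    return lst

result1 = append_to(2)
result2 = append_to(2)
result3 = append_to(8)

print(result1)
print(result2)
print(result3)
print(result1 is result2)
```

Key concept: mutable default argument gotcha.
Step by step:
`result1 = append_to(2)` → result1 = [2]
`result2 = append_to(2)` → result1 = [2, 2] (same object as result2); result2 = [2, 2] (same object as result1)
`result3 = append_to(8)` → result1 = [2, 2, 8] (same object as result2, result3); result2 = [2, 2, 8] (same object as result1, result3); result3 = [2, 2, 8] (same object as result1, result2)
`print(result1)` → prints [2, 2, 8]
`print(result2)` → prints [2, 2, 8]
`print(result3)` → prints [2, 2, 8]
`print(result1 is result2)` → prints True

Answer:
[2, 2, 8]
[2, 2, 8]
[2, 2, 8]
True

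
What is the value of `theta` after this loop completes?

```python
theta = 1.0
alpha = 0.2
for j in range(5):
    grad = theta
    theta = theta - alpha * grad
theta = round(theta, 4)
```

Gradient descent: w = 1.0 * (1 - 0.2)^5
`theta` takes the values: 1.0 → 0.8 → 0.64 → 0.512 → 0.4096 → 0.32768 → 0.3277

Answer: 0.3277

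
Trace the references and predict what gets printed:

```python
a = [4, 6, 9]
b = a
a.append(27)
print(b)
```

Key concept: basic list aliasing.
Step by step:
`a = [4, 6, 9]` → a = [4, 6, 9]
`b = a` → b = [4, 6, 9] (same object as a)
`a.append(27)` → a = [4, 6, 9, 27] (same object as b); b = [4, 6, 9, 27] (same object as a)
`print(b)` → prints [4, 6, 9, 27]

Answer: [4, 6, 9, 27]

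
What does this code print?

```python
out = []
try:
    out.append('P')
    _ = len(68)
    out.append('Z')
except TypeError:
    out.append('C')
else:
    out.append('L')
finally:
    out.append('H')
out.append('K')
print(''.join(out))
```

Execution trace: 'P' (try body) → 'C' (except TypeError) → 'H' (finally) → 'K' (after the try/except). Output: PCHK

Answer: PCHK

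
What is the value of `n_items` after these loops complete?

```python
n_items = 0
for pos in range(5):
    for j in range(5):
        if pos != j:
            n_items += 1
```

5² - 5 (exclude diagonal)
`n_items` takes the values: 0 → 1 → 2 → 3 → 4 → 5 → 6 → 7 → 8 → 9 → 10 → 11 → 12 → 13 → 14 → 15 → 16 → 17 → 18 → 19 → 20

Answer: 20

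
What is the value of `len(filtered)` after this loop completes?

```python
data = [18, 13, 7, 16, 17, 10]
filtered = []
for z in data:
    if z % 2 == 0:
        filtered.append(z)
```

Count even numbers in [18, 13, 7, 16, 17, 10]
`filtered` takes the values: [] → [18] → [18, 16] → [18, 16, 10]
So `len(filtered)` = 3

Answer: 3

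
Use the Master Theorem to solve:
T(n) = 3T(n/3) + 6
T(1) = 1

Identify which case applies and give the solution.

a=3, b=3, f(n)=6. log_3(3) = 1. Since c=0 < 1, Case 1 applies: T(n) = Θ(n^log_b(a)) = O(n).

Answer: O(n) - Case 1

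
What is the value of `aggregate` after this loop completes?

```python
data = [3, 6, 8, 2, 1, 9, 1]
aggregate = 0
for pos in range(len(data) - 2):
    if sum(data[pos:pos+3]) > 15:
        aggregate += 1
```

Count windows with sum > 15
`aggregate` takes the values: 0 → 1 → 2

Answer: 2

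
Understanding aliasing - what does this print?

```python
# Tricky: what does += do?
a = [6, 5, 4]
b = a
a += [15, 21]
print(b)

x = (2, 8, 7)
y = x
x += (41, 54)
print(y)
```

Key concept: += behavior differs for mutable vs immutable.
Step by step:
`a = [6, 5, 4]` → a = [6, 5, 4]
`b = a` → b = [6, 5, 4] (same object as a)
`a += [15, 21]` → a = [6, 5, 4, 15, 21] (same object as b); b = [6, 5, 4, 15, 21] (same object as a)
`print(b)` → prints [6, 5, 4, 15, 21]
`x = (2, 8, 7)` → x = (2, 8, 7)
`y = x` → y = (2, 8, 7)
`x += (41, 54)` → x = (2, 8, 7, 41, 54)
`print(y)` → prints (2, 8, 7)

Answer:
[6, 5, 4, 15, 21]
(2, 8, 7)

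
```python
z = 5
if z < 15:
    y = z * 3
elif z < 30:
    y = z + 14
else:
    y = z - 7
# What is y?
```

Trace:
`z = 5` → z = 5
`if z < 15: ...` → z < 15 is True → y = 15
So y = 15

Answer: 15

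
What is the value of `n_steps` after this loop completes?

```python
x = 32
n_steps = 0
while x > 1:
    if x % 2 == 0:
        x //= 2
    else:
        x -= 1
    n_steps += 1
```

Steps to reduce 32 to 1
`n_steps` takes the values: 0 → 1 → 2 → 3 → 4 → 5

Answer: 5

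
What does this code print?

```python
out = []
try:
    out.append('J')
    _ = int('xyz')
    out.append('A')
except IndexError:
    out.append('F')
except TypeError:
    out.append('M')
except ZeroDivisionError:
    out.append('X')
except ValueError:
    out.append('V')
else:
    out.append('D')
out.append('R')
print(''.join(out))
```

Execution trace: 'J' (try body) → 'V' (except ValueError) → 'R' (after the try/except). Output: JVR

Answer: JVR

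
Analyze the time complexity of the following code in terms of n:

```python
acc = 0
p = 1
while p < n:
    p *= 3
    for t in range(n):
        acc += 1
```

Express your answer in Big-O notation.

Each loop level contributes: log n × n. Multiplying the contributions gives O(n log n).

Answer: O(n log n)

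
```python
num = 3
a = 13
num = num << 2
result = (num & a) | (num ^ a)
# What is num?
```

Trace:
`num = 3` → num = 3
`a = 13` → a = 13
`num = num << 2` → num = 12
`result = (num & a) | (num ^ a)` → result = 13
So num = 12

Answer: 12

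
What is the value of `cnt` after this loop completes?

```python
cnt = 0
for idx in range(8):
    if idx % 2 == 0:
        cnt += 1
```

Count numbers divisible by 2 in range(8)
`cnt` takes the values: 0 → 1 → 2 → 3 → 4

Answer: 4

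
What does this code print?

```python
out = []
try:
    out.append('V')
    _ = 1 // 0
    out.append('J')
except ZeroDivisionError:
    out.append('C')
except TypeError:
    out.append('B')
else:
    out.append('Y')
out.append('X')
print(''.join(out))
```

Execution trace: 'V' (try body) → 'C' (except ZeroDivisionError) → 'X' (after the try/except). Output: VCX

Answer: VCX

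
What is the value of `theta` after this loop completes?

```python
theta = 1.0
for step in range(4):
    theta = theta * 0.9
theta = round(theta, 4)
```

Exponential decay: 1.0 * 0.9^4
`theta` takes the values: 1.0 → 0.9 → 0.81 → 0.729 → 0.6561

Answer: 0.6561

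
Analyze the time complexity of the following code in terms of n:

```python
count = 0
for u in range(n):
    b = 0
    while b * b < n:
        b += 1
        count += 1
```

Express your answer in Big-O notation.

Each loop level contributes: n × √n. Multiplying the contributions gives O(n√n).

Answer: O(n√n)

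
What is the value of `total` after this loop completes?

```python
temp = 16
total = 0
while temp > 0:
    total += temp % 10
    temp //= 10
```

Sum digits of 16
`total` takes the values: 0 → 6 → 7

Answer: 7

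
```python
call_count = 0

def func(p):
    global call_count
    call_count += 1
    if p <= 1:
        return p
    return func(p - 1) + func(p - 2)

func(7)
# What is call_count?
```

Calls(p) = 1 + Calls(p-1) + Calls(p-2); Calls(0)=Calls(1)=1. For p=7 this gives 41.

Answer: 41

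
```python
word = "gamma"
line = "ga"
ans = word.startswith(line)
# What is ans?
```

Trace:
`word = "gamma"` → word = 'gamma'
`line = "ga"` → line = 'ga'
`ans = word.startswith(line)` → ans = True
So ans = True

Answer: True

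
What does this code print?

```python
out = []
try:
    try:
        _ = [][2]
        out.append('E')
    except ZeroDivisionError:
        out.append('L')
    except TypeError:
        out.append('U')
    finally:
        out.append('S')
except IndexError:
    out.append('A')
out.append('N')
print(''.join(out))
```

Execution trace: 'S' (finally) → 'A' (outer except IndexError) → 'N' (after the try/except). Output: SAN

Answer: SAN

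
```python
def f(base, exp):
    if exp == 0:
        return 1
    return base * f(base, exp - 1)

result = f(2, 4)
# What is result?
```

f(2, 4) = 2 * 2 * 2 * 2 = 16

Answer: 16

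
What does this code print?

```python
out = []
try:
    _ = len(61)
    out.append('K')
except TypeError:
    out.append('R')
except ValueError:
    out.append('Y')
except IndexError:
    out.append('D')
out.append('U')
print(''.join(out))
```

Execution trace: 'R' (except TypeError) → 'U' (after the try/except). Output: RU

Answer: RU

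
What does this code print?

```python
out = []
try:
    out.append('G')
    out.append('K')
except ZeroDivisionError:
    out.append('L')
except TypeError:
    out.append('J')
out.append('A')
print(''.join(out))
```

Execution trace: 'G' (try body) → 'K' (try body, no exception) → 'A' (after the try/except). Output: GKA

Answer: GKA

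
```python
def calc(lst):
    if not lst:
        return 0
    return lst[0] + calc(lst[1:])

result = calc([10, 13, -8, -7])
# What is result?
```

10 + 13 + (-8) + (-7) + 0 = 8

Answer: 8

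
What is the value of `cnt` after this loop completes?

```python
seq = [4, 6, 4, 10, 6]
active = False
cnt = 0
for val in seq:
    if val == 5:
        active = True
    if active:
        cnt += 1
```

Count elements after first 5 in [4, 6, 4, 10, 6]
`cnt` takes the values: 0

Answer: 0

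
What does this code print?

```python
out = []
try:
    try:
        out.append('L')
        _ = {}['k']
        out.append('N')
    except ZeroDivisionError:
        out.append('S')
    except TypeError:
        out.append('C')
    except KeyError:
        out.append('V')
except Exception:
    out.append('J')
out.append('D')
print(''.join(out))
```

Execution trace: 'L' (inner try body) → 'V' (inner except KeyError) → 'D' (after the try/except). Output: LVD

Answer: LVD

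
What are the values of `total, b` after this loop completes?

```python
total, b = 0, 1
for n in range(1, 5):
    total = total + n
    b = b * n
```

Sum and factorial of 1 to 4
`total, b` takes the values: (0, 1) → (1, 1) → (3, 1) → (3, 2) → (6, 2) → (6, 6) → (10, 6) → (10, 24)

Answer: 10, 24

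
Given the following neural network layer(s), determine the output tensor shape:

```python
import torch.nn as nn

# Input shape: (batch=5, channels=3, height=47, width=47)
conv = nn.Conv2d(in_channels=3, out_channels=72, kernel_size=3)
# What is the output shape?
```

Input: (5, 3, 47, 47) -> Output: (5, 72, 45, 45)

Answer: (5, 72, 45, 45)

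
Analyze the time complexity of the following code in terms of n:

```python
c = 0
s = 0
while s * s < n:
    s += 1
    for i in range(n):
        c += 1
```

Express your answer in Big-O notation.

Each loop level contributes: √n × n. Multiplying the contributions gives O(n√n).

Answer: O(n√n)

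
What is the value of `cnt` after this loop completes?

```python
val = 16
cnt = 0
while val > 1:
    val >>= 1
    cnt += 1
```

Count right shifts until 1
`cnt` takes the values: 0 → 1 → 2 → 3 → 4

Answer: 4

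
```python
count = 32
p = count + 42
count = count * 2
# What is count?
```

Trace:
`count = 32` → count = 32
`p = count + 42` → p = 74
`count = count * 2` → count = 64
So count = 64

Answer: 64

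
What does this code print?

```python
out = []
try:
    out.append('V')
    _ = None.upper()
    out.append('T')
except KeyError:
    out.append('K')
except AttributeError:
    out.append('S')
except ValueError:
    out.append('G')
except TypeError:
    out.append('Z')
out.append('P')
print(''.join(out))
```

Execution trace: 'V' (try body) → 'S' (except AttributeError) → 'P' (after the try/except). Output: VSP

Answer: VSP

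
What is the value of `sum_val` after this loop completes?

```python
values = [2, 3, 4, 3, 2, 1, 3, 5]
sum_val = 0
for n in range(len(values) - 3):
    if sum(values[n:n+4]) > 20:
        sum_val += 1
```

Count windows with sum > 20
`sum_val` takes the values: 0

Answer: 0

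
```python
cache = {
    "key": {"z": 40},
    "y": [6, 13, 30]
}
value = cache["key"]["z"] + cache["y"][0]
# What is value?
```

Trace:
`cache = { ...` → cache = {'key': {'z': 40}, 'y': [6, 13, 30]}
`value = cache["key"]["z"] + cache["y"][0]` → value = 46
So value = 46

Answer: 46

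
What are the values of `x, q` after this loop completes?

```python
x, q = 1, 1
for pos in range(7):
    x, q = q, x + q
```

Fibonacci: after 7 iterations
`x, q` takes the values: (1, 1) → (1, 2) → (2, 3) → (3, 5) → (5, 8) → (8, 13) → (13, 21) → (21, 34)

Answer: 21, 34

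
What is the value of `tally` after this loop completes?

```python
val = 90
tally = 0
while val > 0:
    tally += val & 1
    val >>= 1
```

Count set bits in 90 (binary: 0b1011010)
`tally` takes the values: 0 → 1 → 2 → 3 → 4

Answer: 4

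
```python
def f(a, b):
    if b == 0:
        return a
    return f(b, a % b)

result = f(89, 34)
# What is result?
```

f(89, 34) -> f(34, 21) -> f(21, 13) -> f(13, 8) -> f(8, 5) -> f(5, 3) -> f(3, 2) -> f(2, 1) -> f(1, 0) -> 1

Answer: 1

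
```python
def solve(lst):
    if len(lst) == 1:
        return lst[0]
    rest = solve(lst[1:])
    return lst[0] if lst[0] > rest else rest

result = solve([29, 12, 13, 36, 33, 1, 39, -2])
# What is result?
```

Recursive max over [29, 12, 13, 36, 33, 1, 39, -2] = 39

Answer: 39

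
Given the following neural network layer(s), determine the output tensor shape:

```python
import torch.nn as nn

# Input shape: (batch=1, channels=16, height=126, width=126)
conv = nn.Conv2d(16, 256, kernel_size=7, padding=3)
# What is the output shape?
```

Input: (1, 16, 126, 126) -> Output: (1, 256, 126, 126)

Answer: (1, 256, 126, 126)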